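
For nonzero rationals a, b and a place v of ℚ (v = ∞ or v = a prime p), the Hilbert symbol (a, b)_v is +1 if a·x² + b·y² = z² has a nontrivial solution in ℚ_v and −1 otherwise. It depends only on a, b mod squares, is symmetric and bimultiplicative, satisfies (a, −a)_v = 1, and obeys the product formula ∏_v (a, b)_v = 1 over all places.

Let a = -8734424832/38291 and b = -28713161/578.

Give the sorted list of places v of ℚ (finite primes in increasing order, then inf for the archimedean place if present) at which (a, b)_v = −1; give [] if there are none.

[3, 29, 31, inf]

(a, b) ≡ (-851037, -34162) mod (ℚ^×)²; places V = {2, 3, 7, 11, 17, 19, 29, 31, 37, 41, 59, ∞}.
(a,b)_37: α=1, u≡15; β=0, v≡1 (mod 37); (15|37)=-1, (1|37)=+1; sign (−1)^0·-1^0·+1^1 = +1.
(a,b)_19: α=0, u≡6; β=1, v≡17 (mod 19); (6|19)=+1, (17|19)=+1; sign (−1)^0·+1^1·+1^0 = +1.
(a,b)_41: α=1, u≡35; β=2, v≡4 (mod 41); (35|41)=-1, (4|41)=+1; sign (−1)^0·-1^2·+1^1 = +1.
(a,b)_2: α=8, β=-1; u≡3, v≡7 (mod 8); ε(u)ε(v)=1·1, αω(v)=8·0, βω(u)=-1·1; sum ≡ 0  ⇒  +1.
(a,b)_29: α=0, u≡18; β=1, v≡10 (mod 29); (18|29)=-1, (10|29)=-1; sign (−1)^0·-1^1·-1^0 = -1.
(a,b)_∞: sgn(-851037)=−, sgn(-34162)=−, so -1.
(a,b)_7: α=2, u≡4; β=0, v≡5 (mod 7); (4|7)=+1, (5|7)=-1; sign (−1)^0·+1^0·-1^2 = +1.
(a,b)_3: α=3, u≡1; β=0, v≡2 (mod 3); (1|3)=+1, (2|3)=-1; sign (−1)^0·+1^0·-1^3 = -1.
(a,b)_11: α=-1, u≡2; β=0, v≡3 (mod 11); (2|11)=-1, (3|11)=+1; sign (−1)^0·-1^0·+1^-1 = +1.
(a,b)_17: α=1, u≡9; β=-2, v≡13 (mod 17); (9|17)=+1, (13|17)=+1; sign (−1)^0·+1^-2·+1^1 = +1.
(a,b)_59: α=-2, u≡33; β=0, v≡43 (mod 59); (33|59)=-1, (43|59)=-1; sign (−1)^0·-1^0·-1^-2 = +1.
(a,b)_31: α=0, u≡22; β=1, v≡4 (mod 31); (22|31)=-1, (4|31)=+1; sign (−1)^0·-1^1·+1^0 = -1.
(-851037, -34162 / ℚ) ramifies at {3, 29, 31, ∞}: a division algebra.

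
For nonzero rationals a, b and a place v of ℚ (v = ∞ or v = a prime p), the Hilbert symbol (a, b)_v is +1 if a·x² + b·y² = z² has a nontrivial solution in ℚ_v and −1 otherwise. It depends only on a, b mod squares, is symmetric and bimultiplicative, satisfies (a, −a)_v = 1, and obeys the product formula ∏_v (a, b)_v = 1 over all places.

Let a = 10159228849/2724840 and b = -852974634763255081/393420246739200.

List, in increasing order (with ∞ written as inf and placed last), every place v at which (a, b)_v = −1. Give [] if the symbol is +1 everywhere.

Mod squares: a ≡ 10, b ≡ -1073. Check v ∈ {∞, 2, 3, 5, 7, 11, 17, 29, 37}.
v=2: v_2(a)=-3, v_2(b)=-8; units ≡ 5, 7 (mod 8); ε·ε+αω+βω = 0·1+-3·0+-8·1 ≡ 0  ⇒  (a,b)_2 = +1.
v=5: a=5^-1·(≡3), b=5^-2·(≡3) mod 5; (3|5)=-1, (3|5)=-1; (−1)^{-1·-2·2}·(-1)^-2·(-1)^-1 = -1.
v=11: a=11^4·(≡8), b=11^6·(≡4) mod 11; (8|11)=-1, (4|11)=+1; (−1)^{4·6·5}·(-1)^6·(+1)^4 = +1.
v=17: a=17^2·(≡7), b=17^4·(≡8) mod 17; (7|17)=-1, (8|17)=+1; (−1)^{2·4·8}·(-1)^4·(+1)^2 = +1.
v=7: a=7^4·(≡6), b=7^8·(≡5) mod 7; (6|7)=-1, (5|7)=-1; (−1)^{4·8·3}·(-1)^8·(-1)^4 = +1.
v=37: a=37^0·(≡36), b=37^-1·(≡8) mod 37; (36|37)=+1, (8|37)=-1; (−1)^{0·-1·18}·(+1)^-1·(-1)^0 = +1.
v=29: a=29^-2·(≡3), b=29^-5·(≡21) mod 29; (3|29)=-1, (21|29)=-1; (−1)^{-2·-5·14}·(-1)^-5·(-1)^-2 = -1.
v=∞: 10 > 0 and -1073 < 0  ⇒  (a,b)_∞ = +1.
v=3: a=3^-4·(≡1), b=3^-4·(≡1) mod 3; (1|3)=+1, (1|3)=+1; (−1)^{-4·-4·1}·(+1)^-4·(+1)^-4 = +1.
(10, -1073 / ℚ) ramifies at {5, 29}: a division algebra.

[5, 29]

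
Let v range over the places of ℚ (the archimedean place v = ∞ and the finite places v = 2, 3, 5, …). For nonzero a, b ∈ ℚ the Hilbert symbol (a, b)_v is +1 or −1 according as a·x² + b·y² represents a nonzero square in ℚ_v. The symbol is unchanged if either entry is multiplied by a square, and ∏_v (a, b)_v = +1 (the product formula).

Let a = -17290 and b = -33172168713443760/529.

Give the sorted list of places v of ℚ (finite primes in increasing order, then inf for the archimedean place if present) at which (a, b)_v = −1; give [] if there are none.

Mod squares: a ≡ -17290, b ≡ -33915. Check v ∈ {∞, 2, 3, 5, 7, 11, 13, 17, 19, 23}.
v=7: a=7^1·(≡1), b=7^3·(≡3) mod 7; (1|7)=+1, (3|7)=-1; (−1)^{1·3·3}·(+1)^3·(-1)^1 = +1.
v=17: a=17^0·(≡16), b=17^1·(≡3) mod 17; (16|17)=+1, (3|17)=-1; (−1)^{0·1·8}·(+1)^1·(-1)^0 = +1.
v=∞: -17290 < 0 and -33915 < 0  ⇒  (a,b)_∞ = -1.
v=5: a=5^1·(≡2), b=5^1·(≡2) mod 5; (2|5)=-1, (2|5)=-1; (−1)^{1·1·2}·(-1)^1·(-1)^1 = +1.
v=19: a=19^1·(≡2), b=19^3·(≡4) mod 19; (2|19)=-1, (4|19)=+1; (−1)^{1·3·9}·(-1)^3·(+1)^1 = +1.
v=3: a=3^0·(≡2), b=3^1·(≡2) mod 3; (2|3)=-1, (2|3)=-1; (−1)^{0·1·1}·(-1)^1·(-1)^0 = -1.
v=2: v_2(a)=1, v_2(b)=4; units ≡ 3, 5 (mod 8); ε·ε+αω+βω = 1·0+1·1+4·1 ≡ 1  ⇒  (a,b)_2 = -1.
v=11: a=11^0·(≡2), b=11^2·(≡5) mod 11; (2|11)=-1, (5|11)=+1; (−1)^{0·2·5}·(-1)^2·(+1)^0 = +1.
v=23: a=23^0·(≡6), b=23^-2·(≡14) mod 23; (6|23)=+1, (14|23)=-1; (−1)^{0·-2·11}·(+1)^-2·(-1)^0 = +1.
v=13: a=13^1·(≡9), b=13^4·(≡11) mod 13; (9|13)=+1, (11|13)=-1; (−1)^{1·4·6}·(+1)^4·(-1)^1 = -1.
(-17290, -33915 / ℚ) ramifies at {2, 3, 13, ∞}: a division algebra.

[2, 3, 13, inf]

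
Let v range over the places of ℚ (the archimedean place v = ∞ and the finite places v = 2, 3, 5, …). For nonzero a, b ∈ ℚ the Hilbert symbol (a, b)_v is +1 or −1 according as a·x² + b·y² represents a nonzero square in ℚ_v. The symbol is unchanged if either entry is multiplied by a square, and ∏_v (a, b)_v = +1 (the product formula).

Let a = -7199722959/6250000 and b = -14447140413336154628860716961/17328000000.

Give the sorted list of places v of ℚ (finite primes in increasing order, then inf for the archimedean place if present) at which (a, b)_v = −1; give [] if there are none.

[11, 23, 41, inf]

Mod squares: a ≡ -31119, b ≡ -3. Check v ∈ {∞, 2, 3, 5, 7, 11, 13, 17, 19, 23, 37, 41, 47}.
v=11: a=11^1·(≡9), b=11^2·(≡8) mod 11; (9|11)=+1, (8|11)=-1; (−1)^{1·2·5}·(+1)^2·(-1)^1 = -1.
v=13: a=13^2·(≡4), b=13^6·(≡12) mod 13; (4|13)=+1, (12|13)=+1; (−1)^{2·6·6}·(+1)^6·(+1)^2 = +1.
v=17: a=17^0·(≡13), b=17^2·(≡12) mod 17; (13|17)=+1, (12|17)=-1; (−1)^{0·2·8}·(+1)^2·(-1)^0 = +1.
v=37: a=37^2·(≡14), b=37^0·(≡21) mod 37; (14|37)=-1, (21|37)=+1; (−1)^{2·0·18}·(-1)^0·(+1)^2 = +1.
v=47: a=47^0·(≡14), b=47^2·(≡26) mod 47; (14|47)=+1, (26|47)=-1; (−1)^{0·2·23}·(+1)^2·(-1)^0 = +1.
v=19: a=19^0·(≡10), b=19^-2·(≡5) mod 19; (10|19)=-1, (5|19)=+1; (−1)^{0·-2·9}·(-1)^-2·(+1)^0 = +1.
v=2: v_2(a)=-4, v_2(b)=-10; units ≡ 1, 5 (mod 8); ε·ε+αω+βω = 0·0+-4·1+-10·0 ≡ 0  ⇒  (a,b)_2 = +1.
v=23: a=23^1·(≡13), b=23^4·(≡11) mod 23; (13|23)=+1, (11|23)=-1; (−1)^{1·4·11}·(+1)^4·(-1)^1 = -1.
v=41: a=41^1·(≡1), b=41^4·(≡15) mod 41; (1|41)=+1, (15|41)=-1; (−1)^{1·4·20}·(+1)^4·(-1)^1 = -1.
v=3: a=3^1·(≡1), b=3^-1·(≡2) mod 3; (1|3)=+1, (2|3)=-1; (−1)^{1·-1·1}·(+1)^-1·(-1)^1 = +1.
v=5: a=5^-8·(≡1), b=5^-6·(≡2) mod 5; (1|5)=+1, (2|5)=-1; (−1)^{-8·-6·2}·(+1)^-6·(-1)^-8 = +1.
v=∞: -31119 < 0 and -3 < 0  ⇒  (a,b)_∞ = -1.
v=7: a=7^0·(≡5), b=7^2·(≡1) mod 7; (5|7)=-1, (1|7)=+1; (−1)^{0·2·3}·(-1)^2·(+1)^0 = +1.
Ram(-31119, -3) = {11, 23, 41, ∞}; no ℚ_11-point on the conic.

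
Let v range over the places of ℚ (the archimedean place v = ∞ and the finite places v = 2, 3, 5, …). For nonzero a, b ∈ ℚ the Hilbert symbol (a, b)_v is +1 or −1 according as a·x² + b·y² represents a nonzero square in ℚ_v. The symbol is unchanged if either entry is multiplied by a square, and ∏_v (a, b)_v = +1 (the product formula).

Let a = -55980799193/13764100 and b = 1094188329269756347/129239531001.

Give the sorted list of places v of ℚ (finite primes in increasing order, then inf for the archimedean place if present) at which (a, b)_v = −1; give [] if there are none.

[2, 11]

(a, b) ≡ (-473, 43) mod (ℚ^×)²; places V = {2, 3, 5, 7, 11, 17, 19, 23, 31, 43, 53, ∞}.
(a,b)_3: α=0, u≡1; β=-2, v≡1 (mod 3); (1|3)=+1, (1|3)=+1; sign (−1)^0·+1^-2·+1^0 = +1.
(a,b)_17: α=0, u≡14; β=-2, v≡15 (mod 17); (14|17)=-1, (15|17)=+1; sign (−1)^0·-1^-2·+1^0 = +1.
(a,b)_5: α=-2, u≡3; β=0, v≡2 (mod 5); (3|5)=-1, (2|5)=-1; sign (−1)^0·-1^0·-1^-2 = +1.
(a,b)_19: α=0, u≡15; β=-2, v≡17 (mod 19); (15|19)=-1, (17|19)=+1; sign (−1)^0·-1^-2·+1^0 = +1.
(a,b)_7: α=-2, u≡6; β=-2, v≡1 (mod 7); (6|7)=-1, (1|7)=+1; sign (−1)^0·-1^-2·+1^-2 = +1.
(a,b)_43: α=3, u≡39; β=5, v≡36 (mod 43); (39|43)=-1, (36|43)=+1; sign (−1)^1·-1^5·+1^3 = +1.
(a,b)_53: α=-2, u≡15; β=-2, v≡6 (mod 53); (15|53)=+1, (6|53)=+1; sign (−1)^0·+1^-2·+1^-2 = +1.
(a,b)_11: α=3, u≡5; β=4, v≡2 (mod 11); (5|11)=+1, (2|11)=-1; sign (−1)^0·+1^4·-1^3 = -1.
(a,b)_2: α=-2, β=0; u≡7, v≡3 (mod 8); ε(u)ε(v)=1·1, αω(v)=-2·1, βω(u)=0·0; sum ≡ 1  ⇒  -1.
(a,b)_23: α=2, u≡19; β=2, v≡11 (mod 23); (19|23)=-1, (11|23)=-1; sign (−1)^0·-1^2·-1^2 = +1.
(a,b)_∞: sgn(-473)=−, sgn(43)=+, so +1.
(a,b)_31: α=0, u≡22; β=2, v≡17 (mod 31); (22|31)=-1, (17|31)=-1; sign (−1)^0·-1^2·-1^0 = +1.
Ram(-473, 43) = {2, 11}; no ℚ_2-point on the conic.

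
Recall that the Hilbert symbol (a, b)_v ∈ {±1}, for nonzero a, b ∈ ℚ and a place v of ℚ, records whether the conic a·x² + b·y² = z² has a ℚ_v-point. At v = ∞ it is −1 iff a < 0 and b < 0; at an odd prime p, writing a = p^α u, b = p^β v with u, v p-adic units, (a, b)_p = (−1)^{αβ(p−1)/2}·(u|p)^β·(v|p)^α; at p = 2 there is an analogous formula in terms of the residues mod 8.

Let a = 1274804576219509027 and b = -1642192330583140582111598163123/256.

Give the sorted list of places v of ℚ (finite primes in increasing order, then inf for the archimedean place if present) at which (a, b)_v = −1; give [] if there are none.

[23, 43]

(a, b) ≡ (43, -52003) mod (ℚ^×)²; places V = {2, 3, 7, 11, 17, 19, 23, 43, ∞}.
(a,b)_2: α=0, β=-8; u≡3, v≡5 (mod 8); ε(u)ε(v)=1·0, αω(v)=0·1, βω(u)=-8·1; sum ≡ 0  ⇒  +1.
(a,b)_23: α=2, u≡14; β=5, v≡2 (mod 23); (14|23)=-1, (2|23)=+1; sign (−1)^0·-1^5·+1^2 = -1.
(a,b)_7: α=4, u≡1; β=5, v≡6 (mod 7); (1|7)=+1, (6|7)=-1; sign (−1)^0·+1^5·-1^4 = +1.
(a,b)_11: α=2, u≡7; β=4, v≡5 (mod 11); (7|11)=-1, (5|11)=+1; sign (−1)^0·-1^4·+1^2 = +1.
(a,b)_43: α=3, u≡10; β=4, v≡26 (mod 43); (10|43)=+1, (26|43)=-1; sign (−1)^0·+1^4·-1^3 = -1.
(a,b)_∞: sgn(43)=+, sgn(-52003)=−, so +1.
(a,b)_3: α=0, u≡1; β=2, v≡2 (mod 3); (1|3)=+1, (2|3)=-1; sign (−1)^0·+1^2·-1^0 = +1.
(a,b)_17: α=2, u≡8; β=3, v≡8 (mod 17); (8|17)=+1, (8|17)=+1; sign (−1)^0·+1^3·+1^2 = +1.
(a,b)_19: α=2, u≡11; β=3, v≡15 (mod 19); (11|19)=+1, (15|19)=-1; sign (−1)^0·+1^3·-1^2 = +1.
(43, -52003 / ℚ) ramifies at {23, 43}: a division algebra.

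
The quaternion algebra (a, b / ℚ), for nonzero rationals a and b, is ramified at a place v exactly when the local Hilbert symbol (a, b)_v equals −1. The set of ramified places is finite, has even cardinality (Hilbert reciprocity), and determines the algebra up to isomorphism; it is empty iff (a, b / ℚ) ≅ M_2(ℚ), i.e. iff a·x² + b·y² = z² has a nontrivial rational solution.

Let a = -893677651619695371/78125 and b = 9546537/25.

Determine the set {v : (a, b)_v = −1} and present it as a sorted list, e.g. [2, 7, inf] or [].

[3, 5]

(a, b) ≡ (-55, 273) mod (ℚ^×)²; places V = {2, 3, 5, 7, 11, 13, 17, 19, ∞}.
(a,b)_19: α=2, u≡8; β=0, v≡1 (mod 19); (8|19)=-1, (1|19)=+1; sign (−1)^0·-1^0·+1^2 = +1.
(a,b)_5: α=-7, u≡4; β=-2, v≡2 (mod 5); (4|5)=+1, (2|5)=-1; sign (−1)^0·+1^-2·-1^-7 = -1.
(a,b)_3: α=2, u≡2; β=1, v≡1 (mod 3); (2|3)=-1, (1|3)=+1; sign (−1)^0·-1^1·+1^2 = -1.
(a,b)_7: α=0, u≡1; β=1, v≡4 (mod 7); (1|7)=+1, (4|7)=+1; sign (−1)^0·+1^1·+1^0 = +1.
(a,b)_∞: sgn(-55)=−, sgn(273)=+, so +1.
(a,b)_2: α=0, β=0; u≡1, v≡1 (mod 8); ε(u)ε(v)=0·0, αω(v)=0·0, βω(u)=0·0; sum ≡ 0  ⇒  +1.
(a,b)_17: α=4, u≡4; β=2, v≡13 (mod 17); (4|17)=+1, (13|17)=+1; sign (−1)^0·+1^2·+1^4 = +1.
(a,b)_13: α=2, u≡12; β=1, v≡8 (mod 13); (12|13)=+1, (8|13)=-1; sign (−1)^0·+1^1·-1^2 = +1.
(a,b)_11: α=7, u≡7; β=2, v≡9 (mod 11); (7|11)=-1, (9|11)=+1; sign (−1)^0·-1^2·+1^7 = +1.
Ram(-55, 273) = {3, 5}; no ℚ_3-point on the conic.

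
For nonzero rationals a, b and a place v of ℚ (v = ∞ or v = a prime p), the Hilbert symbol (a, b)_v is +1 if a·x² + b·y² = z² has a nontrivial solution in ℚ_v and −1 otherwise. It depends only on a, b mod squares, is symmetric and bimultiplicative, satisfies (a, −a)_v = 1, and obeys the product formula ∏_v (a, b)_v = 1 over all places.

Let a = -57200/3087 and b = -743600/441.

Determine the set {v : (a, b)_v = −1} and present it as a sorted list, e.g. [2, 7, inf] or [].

[7, 11, 13, inf]

(a, b) ≡ (-1001, -11) mod (ℚ^×)²; places V = {2, 3, 5, 7, 11, 13, ∞}.
(a,b)_3: α=-2, u≡1; β=-2, v≡1 (mod 3); (1|3)=+1, (1|3)=+1; sign (−1)^0·+1^-2·+1^-2 = +1.
(a,b)_∞: sgn(-1001)=−, sgn(-11)=−, so -1.
(a,b)_5: α=2, u≡1; β=2, v≡1 (mod 5); (1|5)=+1, (1|5)=+1; sign (−1)^0·+1^2·+1^2 = +1.
(a,b)_11: α=1, u≡2; β=1, v≡6 (mod 11); (2|11)=-1, (6|11)=-1; sign (−1)^1·-1^1·-1^1 = -1.
(a,b)_13: α=1, u≡12; β=2, v≡6 (mod 13); (12|13)=+1, (6|13)=-1; sign (−1)^0·+1^2·-1^1 = -1.
(a,b)_7: α=-3, u≡2; β=-2, v≡5 (mod 7); (2|7)=+1, (5|7)=-1; sign (−1)^0·+1^-2·-1^-3 = -1.
(a,b)_2: α=4, β=4; u≡7, v≡5 (mod 8); ε(u)ε(v)=1·0, αω(v)=4·1, βω(u)=4·0; sum ≡ 0  ⇒  +1.
(-1001, -11 / ℚ) ramifies at {7, 11, 13, ∞}: a division algebra.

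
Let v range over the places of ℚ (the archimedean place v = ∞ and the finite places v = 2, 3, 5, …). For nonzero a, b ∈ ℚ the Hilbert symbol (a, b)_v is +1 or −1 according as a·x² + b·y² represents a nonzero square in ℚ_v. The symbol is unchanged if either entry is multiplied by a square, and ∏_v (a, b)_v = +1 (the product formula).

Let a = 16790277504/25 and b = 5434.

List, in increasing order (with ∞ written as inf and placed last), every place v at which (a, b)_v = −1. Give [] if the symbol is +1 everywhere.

[11, 19]

(a, b) ≡ (6006, 5434) mod (ℚ^×)²; places V = {2, 3, 5, 7, 11, 13, 19, ∞}.
(a,b)_3: α=1, u≡1; β=0, v≡1 (mod 3); (1|3)=+1, (1|3)=+1; sign (−1)^0·+1^0·+1^1 = +1.
(a,b)_5: α=-2, u≡4; β=0, v≡4 (mod 5); (4|5)=+1, (4|5)=+1; sign (−1)^0·+1^0·+1^-2 = +1.
(a,b)_∞: sgn(6006)=+, sgn(5434)=+, so +1.
(a,b)_19: α=2, u≡10; β=1, v≡1 (mod 19); (10|19)=-1, (1|19)=+1; sign (−1)^0·-1^1·+1^2 = -1.
(a,b)_13: α=1, u≡7; β=1, v≡2 (mod 13); (7|13)=-1, (2|13)=-1; sign (−1)^0·-1^1·-1^1 = +1.
(a,b)_11: α=3, u≡2; β=1, v≡10 (mod 11); (2|11)=-1, (10|11)=-1; sign (−1)^1·-1^1·-1^3 = -1.
(a,b)_7: α=1, u≡1; β=0, v≡2 (mod 7); (1|7)=+1, (2|7)=+1; sign (−1)^0·+1^0·+1^1 = +1.
(a,b)_2: α=7, β=1; u≡3, v≡5 (mod 8); ε(u)ε(v)=1·0, αω(v)=7·1, βω(u)=1·1; sum ≡ 0  ⇒  +1.
|Ram(6006, 5434)| = 2, even; anisotropic at {11, 19}.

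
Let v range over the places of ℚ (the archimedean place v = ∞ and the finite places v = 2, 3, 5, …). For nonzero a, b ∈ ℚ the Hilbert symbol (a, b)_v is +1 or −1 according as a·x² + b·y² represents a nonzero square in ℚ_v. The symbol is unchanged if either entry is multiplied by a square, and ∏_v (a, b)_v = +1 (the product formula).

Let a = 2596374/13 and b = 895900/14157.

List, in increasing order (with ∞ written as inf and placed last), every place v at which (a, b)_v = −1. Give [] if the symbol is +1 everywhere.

[11, 13]

Mod squares: a ≡ 416702, b ≡ 403. Check v ∈ {∞, 2, 3, 5, 11, 13, 17, 31, 47}.
v=2: v_2(a)=1, v_2(b)=2; units ≡ 7, 3 (mod 8); ε·ε+αω+βω = 1·1+1·1+2·0 ≡ 0  ⇒  (a,b)_2 = +1.
v=11: a=11^1·(≡9), b=11^-2·(≡7) mod 11; (9|11)=+1, (7|11)=-1; (−1)^{1·-2·5}·(+1)^-2·(-1)^1 = -1.
v=5: a=5^0·(≡3), b=5^2·(≡3) mod 5; (3|5)=-1, (3|5)=-1; (−1)^{0·2·2}·(-1)^2·(-1)^0 = +1.
v=13: a=13^-1·(≡1), b=13^-1·(≡7) mod 13; (1|13)=+1, (7|13)=-1; (−1)^{-1·-1·6}·(+1)^-1·(-1)^-1 = -1.
v=17: a=17^0·(≡9), b=17^2·(≡7) mod 17; (9|17)=+1, (7|17)=-1; (−1)^{0·2·8}·(+1)^2·(-1)^0 = +1.
v=∞: 416702 > 0 and 403 > 0  ⇒  (a,b)_∞ = +1.
v=3: a=3^4·(≡2), b=3^-2·(≡1) mod 3; (2|3)=-1, (1|3)=+1; (−1)^{4·-2·1}·(-1)^-2·(+1)^4 = +1.
v=31: a=31^1·(≡28), b=31^1·(≡24) mod 31; (28|31)=+1, (24|31)=-1; (−1)^{1·1·15}·(+1)^1·(-1)^1 = +1.
v=47: a=47^1·(≡23), b=47^0·(≡8) mod 47; (23|47)=-1, (8|47)=+1; (−1)^{1·0·23}·(-1)^0·(+1)^1 = +1.
Ram(416702, 403) = {11, 13}; no ℚ_11-point on the conic.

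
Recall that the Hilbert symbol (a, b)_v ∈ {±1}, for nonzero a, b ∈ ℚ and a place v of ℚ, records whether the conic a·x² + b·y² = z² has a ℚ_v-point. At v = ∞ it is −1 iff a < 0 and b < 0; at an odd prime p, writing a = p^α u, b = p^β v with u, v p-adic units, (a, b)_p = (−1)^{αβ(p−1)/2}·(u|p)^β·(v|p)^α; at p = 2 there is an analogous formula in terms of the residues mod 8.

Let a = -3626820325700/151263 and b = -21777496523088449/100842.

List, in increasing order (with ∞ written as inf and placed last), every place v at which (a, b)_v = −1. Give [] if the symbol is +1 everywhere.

(a, b) ≡ (-119, -8778) mod (ℚ^×)²; places V = {2, 3, 5, 7, 11, 13, 17, 19, ∞}.
(a,b)_17: α=3, u≡11; β=4, v≡3 (mod 17); (11|17)=-1, (3|17)=-1; sign (−1)^0·-1^4·-1^3 = -1.
(a,b)_3: α=-2, u≡1; β=-1, v≡2 (mod 3); (1|3)=+1, (2|3)=-1; sign (−1)^0·+1^-1·-1^-2 = +1.
(a,b)_2: α=2, β=-1; u≡1, v≡3 (mod 8); ε(u)ε(v)=0·1, αω(v)=2·1, βω(u)=-1·0; sum ≡ 0  ⇒  +1.
(a,b)_19: α=2, u≡12; β=3, v≡14 (mod 19); (12|19)=-1, (14|19)=-1; sign (−1)^0·-1^3·-1^2 = -1.
(a,b)_11: α=2, u≡6; β=3, v≡1 (mod 11); (6|11)=-1, (1|11)=+1; sign (−1)^0·-1^3·+1^2 = -1.
(a,b)_∞: sgn(-119)=−, sgn(-8778)=−, so -1.
(a,b)_5: α=2, u≡4; β=0, v≡3 (mod 5); (4|5)=+1, (3|5)=-1; sign (−1)^0·+1^0·-1^2 = +1.
(a,b)_7: α=-5, u≡1; β=-5, v≡3 (mod 7); (1|7)=+1, (3|7)=-1; sign (−1)^1·+1^-5·-1^-5 = +1.
(a,b)_13: α=2, u≡6; β=4, v≡4 (mod 13); (6|13)=-1, (4|13)=+1; sign (−1)^0·-1^4·+1^2 = +1.
(-119, -8778 / ℚ) ramifies at {11, 17, 19, ∞}: a division algebra.

[11, 17, 19, inf]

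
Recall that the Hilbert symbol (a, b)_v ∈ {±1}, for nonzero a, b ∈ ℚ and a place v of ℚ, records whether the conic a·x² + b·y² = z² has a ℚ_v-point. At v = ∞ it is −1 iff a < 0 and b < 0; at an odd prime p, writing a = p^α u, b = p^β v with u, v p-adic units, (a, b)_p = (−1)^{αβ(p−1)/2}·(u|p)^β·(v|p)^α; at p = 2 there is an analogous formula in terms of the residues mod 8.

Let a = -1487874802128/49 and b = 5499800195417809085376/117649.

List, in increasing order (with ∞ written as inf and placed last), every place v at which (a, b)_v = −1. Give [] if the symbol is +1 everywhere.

Mod squares: a ≡ -12597, b ≡ 8151. Check v ∈ {∞, 2, 3, 7, 11, 13, 17, 19}.
v=2: v_2(a)=4, v_2(b)=6; units ≡ 3, 7 (mod 8); ε·ε+αω+βω = 1·1+4·0+6·1 ≡ 1  ⇒  (a,b)_2 = -1.
v=7: a=7^-2·(≡6), b=7^-6·(≡5) mod 7; (6|7)=-1, (5|7)=-1; (−1)^{-2·-6·3}·(-1)^-6·(-1)^-2 = +1.
v=19: a=19^3·(≡18), b=19^5·(≡9) mod 19; (18|19)=-1, (9|19)=+1; (−1)^{3·5·9}·(-1)^5·(+1)^3 = +1.
v=3: a=3^1·(≡1), b=3^5·(≡2) mod 3; (1|3)=+1, (2|3)=-1; (−1)^{1·5·1}·(+1)^5·(-1)^1 = +1.
v=13: a=13^3·(≡7), b=13^5·(≡10) mod 13; (7|13)=-1, (10|13)=+1; (−1)^{3·5·6}·(-1)^5·(+1)^3 = -1.
v=11: a=11^2·(≡5), b=11^3·(≡4) mod 11; (5|11)=+1, (4|11)=+1; (−1)^{2·3·5}·(+1)^3·(+1)^2 = +1.
v=17: a=17^1·(≡6), b=17^2·(≡15) mod 17; (6|17)=-1, (15|17)=+1; (−1)^{1·2·8}·(-1)^2·(+1)^1 = +1.
v=∞: -12597 < 0 and 8151 > 0  ⇒  (a,b)_∞ = +1.
(-12597, 8151 / ℚ) ramifies at {2, 13}: a division algebra.

[2, 13]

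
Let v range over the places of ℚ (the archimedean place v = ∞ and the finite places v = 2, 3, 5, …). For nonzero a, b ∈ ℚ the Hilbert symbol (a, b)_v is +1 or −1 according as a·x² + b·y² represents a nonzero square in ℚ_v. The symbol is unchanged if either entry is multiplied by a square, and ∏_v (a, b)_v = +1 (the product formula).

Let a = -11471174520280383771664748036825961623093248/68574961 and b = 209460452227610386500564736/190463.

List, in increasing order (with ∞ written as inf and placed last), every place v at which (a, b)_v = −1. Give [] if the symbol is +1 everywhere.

(a, b) ≡ (-2860618, 13005833) mod (ℚ^×)²; places V = {2, 7, 13, 17, 23, 29, 31, 37, 43, ∞}.
(a,b)_7: α=-4, u≡1; β=-2, v≡1 (mod 7); (1|7)=+1, (1|7)=+1; sign (−1)^0·+1^-2·+1^-4 = +1.
(a,b)_29: α=9, u≡5; β=7, v≡27 (mod 29); (5|29)=+1, (27|29)=-1; sign (−1)^0·+1^7·-1^9 = -1.
(a,b)_23: α=2, u≡19; β=-1, v≡12 (mod 23); (19|23)=-1, (12|23)=+1; sign (−1)^0·-1^-1·+1^2 = -1.
(a,b)_2: α=15, β=8; u≡3, v≡1 (mod 8); ε(u)ε(v)=1·0, αω(v)=15·0, βω(u)=8·1; sum ≡ 0  ⇒  +1.
(a,b)_17: α=2, u≡14; β=1, v≡1 (mod 17); (14|17)=-1, (1|17)=+1; sign (−1)^0·-1^1·+1^2 = -1.
(a,b)_∞: sgn(-2860618)=−, sgn(13005833)=+, so +1.
(a,b)_37: α=5, u≡16; β=3, v≡28 (mod 37); (16|37)=+1, (28|37)=+1; sign (−1)^0·+1^3·+1^5 = +1.
(a,b)_43: α=3, u≡1; β=2, v≡10 (mod 43); (1|43)=+1, (10|43)=+1; sign (−1)^0·+1^2·+1^3 = +1.
(a,b)_31: α=5, u≡25; β=3, v≡1 (mod 31); (25|31)=+1, (1|31)=+1; sign (−1)^1·+1^3·+1^5 = -1.
(a,b)_13: α=-4, u≡8; β=-2, v≡10 (mod 13); (8|13)=-1, (10|13)=+1; sign (−1)^0·-1^-2·+1^-4 = +1.
Ram(-2860618, 13005833) = {17, 23, 29, 31}; no ℚ_17-point on the conic.

[17, 23, 29, 31]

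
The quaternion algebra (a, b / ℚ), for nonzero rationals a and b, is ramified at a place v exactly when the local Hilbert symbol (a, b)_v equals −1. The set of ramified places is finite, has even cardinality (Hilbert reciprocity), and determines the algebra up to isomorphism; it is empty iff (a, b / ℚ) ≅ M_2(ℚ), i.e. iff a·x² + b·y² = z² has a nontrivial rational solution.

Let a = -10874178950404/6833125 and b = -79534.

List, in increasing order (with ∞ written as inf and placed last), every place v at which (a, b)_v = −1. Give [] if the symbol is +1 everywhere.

[2, 13, 23, inf]

(a, b) ≡ (-13, -79534) mod (ℚ^×)²; places V = {2, 5, 7, 11, 13, 19, 23, 29, ∞}.
(a,b)_5: α=-4, u≡2; β=0, v≡1 (mod 5); (2|5)=-1, (1|5)=+1; sign (−1)^0·-1^0·+1^-4 = +1.
(a,b)_29: α=-2, u≡6; β=0, v≡13 (mod 29); (6|29)=+1, (13|29)=+1; sign (−1)^0·+1^0·+1^-2 = +1.
(a,b)_13: α=-1, u≡4; β=1, v≡5 (mod 13); (4|13)=+1, (5|13)=-1; sign (−1)^0·+1^1·-1^-1 = -1.
(a,b)_2: α=2, β=1; u≡3, v≡1 (mod 8); ε(u)ε(v)=1·0, αω(v)=2·0, βω(u)=1·1; sum ≡ 1  ⇒  -1.
(a,b)_∞: sgn(-13)=−, sgn(-79534)=−, so -1.
(a,b)_19: α=2, u≡9; β=1, v≡13 (mod 19); (9|19)=+1, (13|19)=-1; sign (−1)^0·+1^1·-1^2 = +1.
(a,b)_7: α=6, u≡1; β=1, v≡6 (mod 7); (1|7)=+1, (6|7)=-1; sign (−1)^0·+1^1·-1^6 = +1.
(a,b)_11: α=2, u≡5; β=0, v≡7 (mod 11); (5|11)=+1, (7|11)=-1; sign (−1)^0·+1^0·-1^2 = +1.
(a,b)_23: α=2, u≡21; β=1, v≡15 (mod 23); (21|23)=-1, (15|23)=-1; sign (−1)^0·-1^1·-1^2 = -1.
Ram(-13, -79534) = {2, 13, 23, ∞}; no ℚ_2-point on the conic.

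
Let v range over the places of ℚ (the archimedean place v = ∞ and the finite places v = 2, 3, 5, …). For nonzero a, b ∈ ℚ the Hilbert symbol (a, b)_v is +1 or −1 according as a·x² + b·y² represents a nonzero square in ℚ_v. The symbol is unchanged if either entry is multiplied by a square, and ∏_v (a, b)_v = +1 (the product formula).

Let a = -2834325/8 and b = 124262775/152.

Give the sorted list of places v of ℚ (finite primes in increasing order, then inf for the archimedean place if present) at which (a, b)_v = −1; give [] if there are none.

Mod squares: a ≡ -25194, b ≡ 1482. Check v ∈ {∞, 2, 3, 5, 7, 13, 17, 19}.
v=13: a=13^1·(≡3), b=13^1·(≡1) mod 13; (3|13)=+1, (1|13)=+1; (−1)^{1·1·6}·(+1)^1·(+1)^1 = +1.
v=19: a=19^1·(≡4), b=19^-1·(≡12) mod 19; (4|19)=+1, (12|19)=-1; (−1)^{1·-1·9}·(+1)^-1·(-1)^1 = +1.
v=∞: -25194 < 0 and 1482 > 0  ⇒  (a,b)_∞ = +1.
v=3: a=3^3·(≡2), b=3^3·(≡2) mod 3; (2|3)=-1, (2|3)=-1; (−1)^{3·3·1}·(-1)^3·(-1)^3 = -1.
v=5: a=5^2·(≡4), b=5^2·(≡3) mod 5; (4|5)=+1, (3|5)=-1; (−1)^{2·2·2}·(+1)^2·(-1)^2 = +1.
v=17: a=17^1·(≡12), b=17^2·(≡6) mod 17; (12|17)=-1, (6|17)=-1; (−1)^{1·2·8}·(-1)^2·(-1)^1 = -1.
v=7: a=7^0·(≡3), b=7^2·(≡3) mod 7; (3|7)=-1, (3|7)=-1; (−1)^{0·2·3}·(-1)^2·(-1)^0 = +1.
v=2: v_2(a)=-3, v_2(b)=-3; units ≡ 3, 5 (mod 8); ε·ε+αω+βω = 1·0+-3·1+-3·1 ≡ 0  ⇒  (a,b)_2 = +1.
|Ram(-25194, 1482)| = 2, even; anisotropic at {3, 17}.

[3, 17]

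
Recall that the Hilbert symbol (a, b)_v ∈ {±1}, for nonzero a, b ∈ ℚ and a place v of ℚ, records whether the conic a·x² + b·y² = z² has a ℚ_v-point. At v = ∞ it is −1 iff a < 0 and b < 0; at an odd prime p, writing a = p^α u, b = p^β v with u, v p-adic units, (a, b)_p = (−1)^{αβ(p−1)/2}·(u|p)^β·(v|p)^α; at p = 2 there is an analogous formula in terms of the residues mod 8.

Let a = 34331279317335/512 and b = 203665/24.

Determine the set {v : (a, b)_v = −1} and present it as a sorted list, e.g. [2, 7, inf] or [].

(a, b) ≡ (30030, 2310) mod (ℚ^×)²; places V = {2, 3, 5, 7, 11, 13, 23, ∞}.
(a,b)_3: α=7, u≡2; β=-1, v≡2 (mod 3); (2|3)=-1, (2|3)=-1; sign (−1)^1·-1^-1·-1^7 = -1.
(a,b)_23: α=2, u≡15; β=2, v≡17 (mod 23); (15|23)=-1, (17|23)=-1; sign (−1)^0·-1^2·-1^2 = +1.
(a,b)_13: α=1, u≡12; β=0, v≡3 (mod 13); (12|13)=+1, (3|13)=+1; sign (−1)^0·+1^0·+1^1 = +1.
(a,b)_∞: sgn(30030)=+, sgn(2310)=+, so +1.
(a,b)_5: α=1, u≡1; β=1, v≡2 (mod 5); (1|5)=+1, (2|5)=-1; sign (−1)^0·+1^1·-1^1 = -1.
(a,b)_2: α=-9, β=-3; u≡7, v≡3 (mod 8); ε(u)ε(v)=1·1, αω(v)=-9·1, βω(u)=-3·0; sum ≡ 0  ⇒  +1.
(a,b)_7: α=3, u≡3; β=1, v≡1 (mod 7); (3|7)=-1, (1|7)=+1; sign (−1)^1·-1^1·+1^3 = +1.
(a,b)_11: α=3, u≡8; β=1, v≡1 (mod 11); (8|11)=-1, (1|11)=+1; sign (−1)^1·-1^1·+1^3 = +1.
(30030, 2310 / ℚ) ramifies at {3, 5}: a division algebra.

[3, 5]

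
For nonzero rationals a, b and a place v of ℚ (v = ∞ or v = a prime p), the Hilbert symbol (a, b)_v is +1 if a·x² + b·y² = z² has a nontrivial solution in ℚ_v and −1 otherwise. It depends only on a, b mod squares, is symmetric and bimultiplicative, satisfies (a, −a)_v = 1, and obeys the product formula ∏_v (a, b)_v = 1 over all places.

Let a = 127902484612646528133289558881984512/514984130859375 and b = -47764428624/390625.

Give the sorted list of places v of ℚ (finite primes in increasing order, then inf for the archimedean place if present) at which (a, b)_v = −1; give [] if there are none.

[2, 23, 29, 31]

Mod squares: a ≡ 8214765330, b ≡ -304589. Check v ∈ {∞, 2, 3, 5, 11, 17, 19, 23, 29, 31, 41}.
v=17: a=17^3·(≡8), b=17^1·(≡9) mod 17; (8|17)=+1, (9|17)=+1; (−1)^{3·1·8}·(+1)^1·(+1)^3 = +1.
v=∞: 8214765330 > 0 and -304589 < 0  ⇒  (a,b)_∞ = +1.
v=19: a=19^5·(≡13), b=19^1·(≡16) mod 19; (13|19)=-1, (16|19)=+1; (−1)^{5·1·9}·(-1)^1·(+1)^5 = +1.
v=5: a=5^-19·(≡1), b=5^-8·(≡1) mod 5; (1|5)=+1, (1|5)=+1; (−1)^{-19·-8·2}·(+1)^-8·(+1)^-19 = +1.
v=2: v_2(a)=13, v_2(b)=4; units ≡ 1, 3 (mod 8); ε·ε+αω+βω = 0·1+13·1+4·0 ≡ 1  ⇒  (a,b)_2 = -1.
v=41: a=41^3·(≡23), b=41^1·(≡4) mod 41; (23|41)=+1, (4|41)=+1; (−1)^{3·1·20}·(+1)^1·(+1)^3 = +1.
v=11: a=11^6·(≡6), b=11^2·(≡5) mod 11; (6|11)=-1, (5|11)=+1; (−1)^{6·2·5}·(-1)^2·(+1)^6 = +1.
v=3: a=3^-3·(≡1), b=3^4·(≡1) mod 3; (1|3)=+1, (1|3)=+1; (−1)^{-3·4·1}·(+1)^4·(+1)^-3 = +1.
v=23: a=23^3·(≡20), b=23^1·(≡15) mod 23; (20|23)=-1, (15|23)=-1; (−1)^{3·1·11}·(-1)^1·(-1)^3 = -1.
v=29: a=29^1·(≡6), b=29^0·(≡11) mod 29; (6|29)=+1, (11|29)=-1; (−1)^{1·0·14}·(+1)^0·(-1)^1 = -1.
v=31: a=31^3·(≡1), b=31^0·(≡11) mod 31; (1|31)=+1, (11|31)=-1; (−1)^{3·0·15}·(+1)^0·(-1)^3 = -1.
(8214765330, -304589 / ℚ) ramifies at {2, 23, 29, 31}: a division algebra.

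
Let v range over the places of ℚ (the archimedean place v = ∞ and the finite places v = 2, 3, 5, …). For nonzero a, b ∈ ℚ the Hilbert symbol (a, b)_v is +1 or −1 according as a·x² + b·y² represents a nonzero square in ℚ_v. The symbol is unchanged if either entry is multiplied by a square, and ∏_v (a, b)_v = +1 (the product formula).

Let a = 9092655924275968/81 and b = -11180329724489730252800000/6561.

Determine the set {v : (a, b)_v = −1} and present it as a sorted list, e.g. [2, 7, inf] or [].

[5, 11]

Mod squares: a ≡ 15034987, b ≡ -41133455. Check v ∈ {∞, 2, 3, 5, 11, 17, 29, 37, 41, 53}.
v=11: a=11^1·(≡4), b=11^1·(≡9) mod 11; (4|11)=+1, (9|11)=+1; (−1)^{1·1·5}·(+1)^1·(+1)^1 = -1.
v=3: a=3^-4·(≡1), b=3^-8·(≡1) mod 3; (1|3)=+1, (1|3)=+1; (−1)^{-4·-8·1}·(+1)^-8·(+1)^-4 = +1.
v=29: a=29^2·(≡7), b=29^3·(≡23) mod 29; (7|29)=+1, (23|29)=+1; (−1)^{2·3·14}·(+1)^3·(+1)^2 = +1.
v=2: v_2(a)=8, v_2(b)=16; units ≡ 3, 1 (mod 8); ε·ε+αω+βω = 1·0+8·0+16·1 ≡ 0  ⇒  (a,b)_2 = +1.
v=53: a=53^3·(≡12), b=53^4·(≡11) mod 53; (12|53)=-1, (11|53)=+1; (−1)^{3·4·26}·(-1)^4·(+1)^3 = +1.
v=41: a=41^1·(≡13), b=41^1·(≡30) mod 41; (13|41)=-1, (30|41)=-1; (−1)^{1·1·20}·(-1)^1·(-1)^1 = +1.
v=∞: 15034987 > 0 and -41133455 < 0  ⇒  (a,b)_∞ = +1.
v=5: a=5^0·(≡3), b=5^5·(≡4) mod 5; (3|5)=-1, (4|5)=+1; (−1)^{0·5·2}·(-1)^5·(+1)^0 = -1.
v=17: a=17^1·(≡10), b=17^1·(≡7) mod 17; (10|17)=-1, (7|17)=-1; (−1)^{1·1·8}·(-1)^1·(-1)^1 = +1.
v=37: a=37^1·(≡14), b=37^1·(≡5) mod 37; (14|37)=-1, (5|37)=-1; (−1)^{1·1·18}·(-1)^1·(-1)^1 = +1.
|Ram(15034987, -41133455)| = 2, even; anisotropic at {5, 11}.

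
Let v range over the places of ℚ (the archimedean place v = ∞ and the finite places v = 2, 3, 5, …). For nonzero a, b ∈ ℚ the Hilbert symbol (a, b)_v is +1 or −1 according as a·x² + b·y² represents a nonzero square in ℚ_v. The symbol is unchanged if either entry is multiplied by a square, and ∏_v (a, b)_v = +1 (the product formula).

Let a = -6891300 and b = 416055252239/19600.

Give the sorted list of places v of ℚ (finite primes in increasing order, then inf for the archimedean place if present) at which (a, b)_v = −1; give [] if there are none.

(a, b) ≡ (-7657, 11897831) mod (ℚ^×)²; places V = {2, 3, 5, 7, 11, 13, 17, 19, 23, 31, 37, 41, ∞}.
(a,b)_19: α=1, u≡10; β=0, v≡15 (mod 19); (10|19)=-1, (15|19)=-1; sign (−1)^0·-1^0·-1^1 = -1.
(a,b)_17: α=0, u≡7; β=2, v≡3 (mod 17); (7|17)=-1, (3|17)=-1; sign (−1)^0·-1^2·-1^0 = +1.
(a,b)_∞: sgn(-7657)=−, sgn(11897831)=+, so +1.
(a,b)_7: α=0, u≡4; β=-2, v≡4 (mod 7); (4|7)=+1, (4|7)=+1; sign (−1)^0·+1^-2·+1^0 = +1.
(a,b)_41: α=0, u≡21; β=1, v≡14 (mod 41); (21|41)=+1, (14|41)=-1; sign (−1)^0·+1^1·-1^0 = +1.
(a,b)_2: α=2, β=-4; u≡7, v≡7 (mod 8); ε(u)ε(v)=1·1, αω(v)=2·0, βω(u)=-4·0; sum ≡ 1  ⇒  -1.
(a,b)_23: α=0, u≡6; β=1, v≡9 (mod 23); (6|23)=+1, (9|23)=+1; sign (−1)^0·+1^1·+1^0 = +1.
(a,b)_5: α=2, u≡3; β=-2, v≡1 (mod 5); (3|5)=-1, (1|5)=+1; sign (−1)^0·-1^-2·+1^2 = +1.
(a,b)_31: α=1, u≡1; β=1, v≡22 (mod 31); (1|31)=+1, (22|31)=-1; sign (−1)^1·+1^1·-1^1 = +1.
(a,b)_11: α=0, u≡2; β=3, v≡8 (mod 11); (2|11)=-1, (8|11)=-1; sign (−1)^0·-1^3·-1^0 = -1.
(a,b)_3: α=2, u≡2; β=0, v≡2 (mod 3); (2|3)=-1, (2|3)=-1; sign (−1)^0·-1^0·-1^2 = +1.
(a,b)_13: α=1, u≡1; β=0, v≡9 (mod 13); (1|13)=+1, (9|13)=+1; sign (−1)^0·+1^0·+1^1 = +1.
(a,b)_37: α=0, u≡24; β=1, v≡9 (mod 37); (24|37)=-1, (9|37)=+1; sign (−1)^0·-1^1·+1^0 = -1.
|Ram(-7657, 11897831)| = 4, even; anisotropic at {2, 11, 19, 37}.

[2, 11, 19, 37]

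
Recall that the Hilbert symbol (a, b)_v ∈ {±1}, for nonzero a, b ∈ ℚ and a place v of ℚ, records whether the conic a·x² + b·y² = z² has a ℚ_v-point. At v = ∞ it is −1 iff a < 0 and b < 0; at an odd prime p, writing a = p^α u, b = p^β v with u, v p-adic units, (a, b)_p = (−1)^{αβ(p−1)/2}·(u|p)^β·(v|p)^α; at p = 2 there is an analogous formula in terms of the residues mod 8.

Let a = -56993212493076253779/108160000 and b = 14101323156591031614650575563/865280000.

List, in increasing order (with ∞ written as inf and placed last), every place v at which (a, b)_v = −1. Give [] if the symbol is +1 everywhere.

[2, 19]

(a, b) ≡ (-19, 2893814) mod (ℚ^×)²; places V = {2, 3, 5, 7, 11, 13, 19, 23, 43, ∞}.
(a,b)_∞: sgn(-19)=−, sgn(2893814)=+, so +1.
(a,b)_11: α=2, u≡4; β=3, v≡3 (mod 11); (4|11)=+1, (3|11)=+1; sign (−1)^0·+1^3·+1^2 = +1.
(a,b)_43: α=2, u≡9; β=3, v≡42 (mod 43); (9|43)=+1, (42|43)=-1; sign (−1)^0·+1^3·-1^2 = +1.
(a,b)_13: α=-2, u≡7; β=-2, v≡4 (mod 13); (7|13)=-1, (4|13)=+1; sign (−1)^0·-1^-2·+1^-2 = +1.
(a,b)_23: α=2, u≡4; β=3, v≡3 (mod 23); (4|23)=+1, (3|23)=+1; sign (−1)^0·+1^3·+1^2 = +1.
(a,b)_3: α=4, u≡2; β=6, v≡2 (mod 3); (2|3)=-1, (2|3)=-1; sign (−1)^0·-1^6·-1^4 = +1.
(a,b)_2: α=-10, β=-13; u≡5, v≡3 (mod 8); ε(u)ε(v)=0·1, αω(v)=-10·1, βω(u)=-13·1; sum ≡ 1  ⇒  -1.
(a,b)_7: α=4, u≡4; β=5, v≡3 (mod 7); (4|7)=+1, (3|7)=-1; sign (−1)^0·+1^5·-1^4 = +1.
(a,b)_5: α=-4, u≡1; β=-4, v≡1 (mod 5); (1|5)=+1, (1|5)=+1; sign (−1)^0·+1^-4·+1^-4 = +1.
(a,b)_19: α=5, u≡14; β=7, v≡8 (mod 19); (14|19)=-1, (8|19)=-1; sign (−1)^1·-1^7·-1^5 = -1.
(-19, 2893814 / ℚ) ramifies at {2, 19}: a division algebra.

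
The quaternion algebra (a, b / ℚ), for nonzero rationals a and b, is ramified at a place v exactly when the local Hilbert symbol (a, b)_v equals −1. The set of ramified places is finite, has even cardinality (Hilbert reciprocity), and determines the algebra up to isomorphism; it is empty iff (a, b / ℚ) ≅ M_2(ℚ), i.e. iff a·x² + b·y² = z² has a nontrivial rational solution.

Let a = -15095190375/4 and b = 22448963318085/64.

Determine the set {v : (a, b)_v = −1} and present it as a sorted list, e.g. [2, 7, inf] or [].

[3, 23]

(a, b) ≡ (-7454415, 146165) mod (ℚ^×)²; places V = {2, 3, 5, 17, 23, 31, 41, ∞}.
(a,b)_31: α=1, u≡5; β=1, v≡27 (mod 31); (5|31)=+1, (27|31)=-1; sign (−1)^1·+1^1·-1^1 = +1.
(a,b)_23: α=1, u≡20; β=1, v≡19 (mod 23); (20|23)=-1, (19|23)=-1; sign (−1)^1·-1^1·-1^1 = -1.
(a,b)_2: α=-2, β=-6; u≡1, v≡5 (mod 8); ε(u)ε(v)=0·0, αω(v)=-2·1, βω(u)=-6·0; sum ≡ 0  ⇒  +1.
(a,b)_5: α=3, u≡3; β=1, v≡3 (mod 5); (3|5)=-1, (3|5)=-1; sign (−1)^0·-1^1·-1^3 = +1.
(a,b)_41: α=1, u≡39; β=1, v≡18 (mod 41); (39|41)=+1, (18|41)=+1; sign (−1)^0·+1^1·+1^1 = +1.
(a,b)_∞: sgn(-7454415)=−, sgn(146165)=+, so +1.
(a,b)_17: α=1, u≡10; β=2, v≡1 (mod 17); (10|17)=-1, (1|17)=+1; sign (−1)^0·-1^2·+1^1 = +1.
(a,b)_3: α=5, u≡2; β=12, v≡2 (mod 3); (2|3)=-1, (2|3)=-1; sign (−1)^0·-1^12·-1^5 = -1.
(-7454415, 146165 / ℚ) ramifies at {3, 23}: a division algebra.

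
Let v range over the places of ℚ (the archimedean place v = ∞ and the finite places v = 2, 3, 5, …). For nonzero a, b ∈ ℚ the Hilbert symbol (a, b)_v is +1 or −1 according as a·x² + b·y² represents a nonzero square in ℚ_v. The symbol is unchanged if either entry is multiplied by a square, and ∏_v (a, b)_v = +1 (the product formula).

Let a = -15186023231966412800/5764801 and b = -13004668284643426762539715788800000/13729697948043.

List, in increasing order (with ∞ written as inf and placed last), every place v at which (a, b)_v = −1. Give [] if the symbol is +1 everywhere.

Mod squares: a ≡ -7163, b ≡ -5865. Check v ∈ {∞, 2, 3, 5, 7, 11, 13, 17, 19, 23, 29}.
v=19: a=19^1·(≡18), b=19^2·(≡6) mod 19; (18|19)=-1, (6|19)=+1; (−1)^{1·2·9}·(-1)^2·(+1)^1 = +1.
v=29: a=29^1·(≡26), b=29^2·(≡16) mod 29; (26|29)=-1, (16|29)=+1; (−1)^{1·2·14}·(-1)^2·(+1)^1 = +1.
v=11: a=11^0·(≡9), b=11^-2·(≡3) mod 11; (9|11)=+1, (3|11)=+1; (−1)^{0·-2·5}·(+1)^-2·(+1)^0 = +1.
v=3: a=3^0·(≡1), b=3^-9·(≡1) mod 3; (1|3)=+1, (1|3)=+1; (−1)^{0·-9·1}·(+1)^-9·(+1)^0 = +1.
v=7: a=7^-8·(≡5), b=7^-8·(≡4) mod 7; (5|7)=-1, (4|7)=+1; (−1)^{-8·-8·3}·(-1)^-8·(+1)^-8 = +1.
v=23: a=23^4·(≡8), b=23^7·(≡22) mod 23; (8|23)=+1, (22|23)=-1; (−1)^{4·7·11}·(+1)^7·(-1)^4 = +1.
v=5: a=5^2·(≡3), b=5^5·(≡3) mod 5; (3|5)=-1, (3|5)=-1; (−1)^{2·5·2}·(-1)^5·(-1)^2 = -1.
v=2: v_2(a)=20, v_2(b)=24; units ≡ 5, 7 (mod 8); ε·ε+αω+βω = 0·1+20·0+24·1 ≡ 0  ⇒  (a,b)_2 = +1.
v=∞: -7163 < 0 and -5865 < 0  ⇒  (a,b)_∞ = -1.
v=13: a=13^1·(≡5), b=13^2·(≡7) mod 13; (5|13)=-1, (7|13)=-1; (−1)^{1·2·6}·(-1)^2·(-1)^1 = -1.
v=17: a=17^2·(≡12), b=17^5·(≡14) mod 17; (12|17)=-1, (14|17)=-1; (−1)^{2·5·8}·(-1)^5·(-1)^2 = -1.
|Ram(-7163, -5865)| = 4, even; anisotropic at {5, 13, 17, ∞}.

[5, 13, 17, inf]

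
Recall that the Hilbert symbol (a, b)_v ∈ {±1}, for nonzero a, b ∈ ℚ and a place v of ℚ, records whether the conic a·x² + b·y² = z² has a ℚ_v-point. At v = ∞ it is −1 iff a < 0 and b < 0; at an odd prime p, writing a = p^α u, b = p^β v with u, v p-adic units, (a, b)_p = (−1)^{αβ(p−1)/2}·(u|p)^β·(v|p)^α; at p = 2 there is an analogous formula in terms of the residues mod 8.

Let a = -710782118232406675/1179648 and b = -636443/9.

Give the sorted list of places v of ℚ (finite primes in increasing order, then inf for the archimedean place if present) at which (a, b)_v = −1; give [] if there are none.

[2, 13, 37, inf]

(a, b) ≡ (-641654, -1763) mod (ℚ^×)²; places V = {2, 3, 5, 7, 13, 19, 23, 29, 37, 41, 43, ∞}.
(a,b)_37: α=1, u≡12; β=0, v≡24 (mod 37); (12|37)=+1, (24|37)=-1; sign (−1)^0·+1^0·-1^1 = -1.
(a,b)_13: α=1, u≡10; β=0, v≡7 (mod 13); (10|13)=+1, (7|13)=-1; sign (−1)^0·+1^0·-1^1 = -1.
(a,b)_2: α=-17, β=0; u≡5, v≡5 (mod 8); ε(u)ε(v)=0·0, αω(v)=-17·1, βω(u)=0·1; sum ≡ 1  ⇒  -1.
(a,b)_7: α=2, u≡1; β=0, v≡2 (mod 7); (1|7)=+1, (2|7)=+1; sign (−1)^0·+1^0·+1^2 = +1.
(a,b)_19: α=0, u≡8; β=2, v≡11 (mod 19); (8|19)=-1, (11|19)=+1; sign (−1)^0·-1^2·+1^0 = +1.
(a,b)_23: α=3, u≡13; β=0, v≡4 (mod 23); (13|23)=+1, (4|23)=+1; sign (−1)^0·+1^0·+1^3 = +1.
(a,b)_41: α=0, u≡37; β=1, v≡20 (mod 41); (37|41)=+1, (20|41)=+1; sign (−1)^0·+1^1·+1^0 = +1.
(a,b)_29: α=1, u≡23; β=0, v≡28 (mod 29); (23|29)=+1, (28|29)=+1; sign (−1)^0·+1^0·+1^1 = +1.
(a,b)_43: α=4, u≡35; β=1, v≡42 (mod 43); (35|43)=+1, (42|43)=-1; sign (−1)^0·+1^1·-1^4 = +1.
(a,b)_3: α=-2, u≡1; β=-2, v≡1 (mod 3); (1|3)=+1, (1|3)=+1; sign (−1)^0·+1^-2·+1^-2 = +1.
(a,b)_∞: sgn(-641654)=−, sgn(-1763)=−, so -1.
(a,b)_5: α=2, u≡1; β=0, v≡3 (mod 5); (1|5)=+1, (3|5)=-1; sign (−1)^0·+1^0·-1^2 = +1.
Ram(-641654, -1763) = {2, 13, 37, ∞}; no ℚ_2-point on the conic.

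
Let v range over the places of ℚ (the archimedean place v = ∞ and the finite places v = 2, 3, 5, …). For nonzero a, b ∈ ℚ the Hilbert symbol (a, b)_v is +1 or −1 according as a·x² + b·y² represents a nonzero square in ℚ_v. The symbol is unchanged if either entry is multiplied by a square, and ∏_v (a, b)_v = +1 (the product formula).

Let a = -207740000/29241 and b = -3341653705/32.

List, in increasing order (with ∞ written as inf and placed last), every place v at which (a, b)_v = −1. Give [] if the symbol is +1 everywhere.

[2, 17, 47, inf]

(a, b) ≡ (-20774, -2210) mod (ℚ^×)²; places V = {2, 3, 5, 13, 17, 19, 37, 47, ∞}.
(a,b)_19: α=-2, u≡3; β=0, v≡12 (mod 19); (3|19)=-1, (12|19)=-1; sign (−1)^0·-1^0·-1^-2 = +1.
(a,b)_47: α=1, u≡3; β=2, v≡19 (mod 47); (3|47)=+1, (19|47)=-1; sign (−1)^0·+1^2·-1^1 = -1.
(a,b)_13: α=1, u≡4; β=1, v≡9 (mod 13); (4|13)=+1, (9|13)=+1; sign (−1)^0·+1^1·+1^1 = +1.
(a,b)_∞: sgn(-20774)=−, sgn(-2210)=−, so -1.
(a,b)_37: α=0, u≡35; β=2, v≡11 (mod 37); (35|37)=-1, (11|37)=+1; sign (−1)^0·-1^2·+1^0 = +1.
(a,b)_3: α=-4, u≡1; β=0, v≡1 (mod 3); (1|3)=+1, (1|3)=+1; sign (−1)^0·+1^0·+1^-4 = +1.
(a,b)_2: α=5, β=-5; u≡5, v≡7 (mod 8); ε(u)ε(v)=0·1, αω(v)=5·0, βω(u)=-5·1; sum ≡ 1  ⇒  -1.
(a,b)_5: α=4, u≡1; β=1, v≡2 (mod 5); (1|5)=+1, (2|5)=-1; sign (−1)^0·+1^1·-1^4 = +1.
(a,b)_17: α=1, u≡8; β=1, v≡5 (mod 17); (8|17)=+1, (5|17)=-1; sign (−1)^0·+1^1·-1^1 = -1.
Ram(-20774, -2210) = {2, 17, 47, ∞}; no ℚ_2-point on the conic.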